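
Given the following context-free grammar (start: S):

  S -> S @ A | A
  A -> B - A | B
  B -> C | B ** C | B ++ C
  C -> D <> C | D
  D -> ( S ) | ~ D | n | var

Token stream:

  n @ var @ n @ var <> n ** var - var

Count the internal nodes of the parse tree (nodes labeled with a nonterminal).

[S [S [S [S [A [B [C [D n]]]]] @ [A [B [C [D var]]]]] @ [A [B [C [D n]]]]] @ [A [B [B [C [D var] <> [C [D n]]]] ** [C [D var]]] - [A [B [C [D var]]]]]]

29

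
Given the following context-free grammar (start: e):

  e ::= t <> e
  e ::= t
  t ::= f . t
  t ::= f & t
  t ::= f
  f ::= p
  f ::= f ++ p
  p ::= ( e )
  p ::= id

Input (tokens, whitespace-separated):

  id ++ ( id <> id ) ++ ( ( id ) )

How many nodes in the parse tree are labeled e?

5

[e [t [f [f [f [p id]] ++ [p ( [e [t [f [p id]]] <> [e [t [f [p id]]]]] )]] ++ [p ( [e [t [f [p ( [e [t [f [p id]]]] )]]]] )]]]]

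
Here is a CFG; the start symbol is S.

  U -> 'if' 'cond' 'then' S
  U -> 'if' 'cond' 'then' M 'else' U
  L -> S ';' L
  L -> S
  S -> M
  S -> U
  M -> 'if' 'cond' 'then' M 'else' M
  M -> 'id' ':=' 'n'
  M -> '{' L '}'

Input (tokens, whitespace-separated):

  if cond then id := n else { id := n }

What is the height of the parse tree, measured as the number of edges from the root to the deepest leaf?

6

[S [M if cond then [M id := n] else [M { [L [S [M id := n]]] }]]]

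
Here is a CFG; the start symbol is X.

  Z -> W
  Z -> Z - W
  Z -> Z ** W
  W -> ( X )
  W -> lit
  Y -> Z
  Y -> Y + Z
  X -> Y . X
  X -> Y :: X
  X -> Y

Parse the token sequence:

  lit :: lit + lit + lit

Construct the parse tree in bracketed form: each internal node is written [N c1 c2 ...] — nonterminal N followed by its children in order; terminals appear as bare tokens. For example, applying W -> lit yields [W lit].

X
Y :: X
Z :: X
W :: X
lit :: X
lit :: Y
lit :: Y + Z
lit :: Y + Z + Z
lit :: Z + Z + Z
lit :: W + Z + Z
lit :: lit + Z + Z
lit :: lit + W + Z
lit :: lit + lit + Z
lit :: lit + lit + W
lit :: lit + lit + lit

[X [Y [Z [W lit]]] :: [X [Y [Y [Y [Z [W lit]]] + [Z [W lit]]] + [Z [W lit]]]]]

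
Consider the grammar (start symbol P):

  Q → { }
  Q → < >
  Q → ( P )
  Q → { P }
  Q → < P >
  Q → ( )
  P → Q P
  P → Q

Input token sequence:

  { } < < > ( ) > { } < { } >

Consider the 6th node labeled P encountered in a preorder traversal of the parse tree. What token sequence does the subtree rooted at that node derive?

[P [Q { }] [P [Q < [P [Q < >] [P [Q ( )]]] >] [P [Q { }] [P [Q < [P [Q { }]] >]]]]]

< { } >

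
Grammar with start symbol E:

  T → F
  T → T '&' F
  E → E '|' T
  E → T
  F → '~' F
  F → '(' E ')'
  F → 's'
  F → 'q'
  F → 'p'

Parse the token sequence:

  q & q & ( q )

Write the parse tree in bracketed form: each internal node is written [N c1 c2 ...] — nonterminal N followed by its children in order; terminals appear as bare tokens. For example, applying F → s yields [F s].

[E [T [T [T [F q]] & [F q]] & [F ( [E [T [F q]]] )]]]

E
T
T & F
T & F & F
F & F & F
q & F & F
q & q & F
q & q & ( E )
q & q & ( T )
q & q & ( F )
q & q & ( q )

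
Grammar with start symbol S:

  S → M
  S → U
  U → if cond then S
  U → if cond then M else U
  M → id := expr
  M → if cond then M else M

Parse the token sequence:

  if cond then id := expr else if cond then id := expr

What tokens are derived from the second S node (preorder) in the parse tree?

id := expr

[S [U if cond then [M id := expr] else [U if cond then [S [M id := expr]]]]]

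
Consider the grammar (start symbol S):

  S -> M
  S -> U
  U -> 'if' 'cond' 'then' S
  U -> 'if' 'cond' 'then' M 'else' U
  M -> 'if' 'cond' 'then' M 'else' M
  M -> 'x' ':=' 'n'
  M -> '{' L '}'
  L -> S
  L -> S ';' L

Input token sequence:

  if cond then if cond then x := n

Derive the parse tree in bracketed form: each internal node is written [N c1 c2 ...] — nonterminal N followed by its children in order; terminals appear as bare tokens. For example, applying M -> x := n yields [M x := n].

S
U
if cond then S
if cond then U
if cond then if cond then S
if cond then if cond then M
if cond then if cond then x := n

[S [U if cond then [S [U if cond then [S [M x := n]]]]]]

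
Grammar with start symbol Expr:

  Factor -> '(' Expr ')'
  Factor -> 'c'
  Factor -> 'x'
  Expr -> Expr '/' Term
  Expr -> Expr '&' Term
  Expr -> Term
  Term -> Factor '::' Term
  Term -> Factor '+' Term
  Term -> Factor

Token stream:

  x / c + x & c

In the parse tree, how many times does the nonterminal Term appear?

[Expr [Expr [Expr [Term [Factor x]]] / [Term [Factor c] + [Term [Factor x]]]] & [Term [Factor c]]]

4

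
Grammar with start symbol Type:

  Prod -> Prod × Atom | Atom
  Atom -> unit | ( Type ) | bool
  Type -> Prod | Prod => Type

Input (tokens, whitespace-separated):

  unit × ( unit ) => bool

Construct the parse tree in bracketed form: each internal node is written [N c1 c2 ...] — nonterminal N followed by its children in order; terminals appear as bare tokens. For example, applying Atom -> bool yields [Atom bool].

Type
Prod => Type
Prod × Atom => Type
Atom × Atom => Type
unit × Atom => Type
unit × ( Type ) => Type
unit × ( Prod ) => Type
unit × ( Atom ) => Type
unit × ( unit ) => Type
unit × ( unit ) => Prod
unit × ( unit ) => Atom
unit × ( unit ) => bool

[Type [Prod [Prod [Atom unit]] × [Atom ( [Type [Prod [Atom unit]]] )]] => [Type [Prod [Atom bool]]]]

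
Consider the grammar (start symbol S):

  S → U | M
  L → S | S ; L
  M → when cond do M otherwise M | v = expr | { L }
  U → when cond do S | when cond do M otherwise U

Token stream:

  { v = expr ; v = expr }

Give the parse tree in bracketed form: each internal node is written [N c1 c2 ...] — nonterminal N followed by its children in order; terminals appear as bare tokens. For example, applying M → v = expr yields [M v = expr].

[S [M { [L [S [M v = expr]] ; [L [S [M v = expr]]]] }]]

S
M
{ L }
{ S ; L }
{ M ; L }
{ v = expr ; L }
{ v = expr ; S }
{ v = expr ; M }
{ v = expr ; v = expr }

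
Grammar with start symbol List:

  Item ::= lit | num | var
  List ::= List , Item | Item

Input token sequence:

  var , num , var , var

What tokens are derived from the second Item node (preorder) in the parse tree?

num

[List [List [List [List [Item var]] , [Item num]] , [Item var]] , [Item var]]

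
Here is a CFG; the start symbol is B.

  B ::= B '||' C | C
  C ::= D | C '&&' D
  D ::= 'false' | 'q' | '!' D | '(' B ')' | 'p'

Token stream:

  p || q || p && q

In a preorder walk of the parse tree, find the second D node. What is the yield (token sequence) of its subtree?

[B [B [B [C [D p]]] || [C [D q]]] || [C [C [D p]] && [D q]]]

q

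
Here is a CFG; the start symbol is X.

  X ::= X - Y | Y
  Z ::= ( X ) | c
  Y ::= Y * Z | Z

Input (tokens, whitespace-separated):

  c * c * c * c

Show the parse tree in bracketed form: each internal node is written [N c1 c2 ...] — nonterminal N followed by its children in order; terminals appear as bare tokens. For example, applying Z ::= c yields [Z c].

X
Y
Y * Z
Y * Z * Z
Y * Z * Z * Z
Z * Z * Z * Z
c * Z * Z * Z
c * c * Z * Z
c * c * c * Z
c * c * c * c

[X [Y [Y [Y [Y [Z c]] * [Z c]] * [Z c]] * [Z c]]]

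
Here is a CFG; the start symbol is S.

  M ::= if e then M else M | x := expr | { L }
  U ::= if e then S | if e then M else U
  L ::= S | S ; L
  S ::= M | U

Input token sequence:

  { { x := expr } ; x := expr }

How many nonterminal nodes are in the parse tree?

[S [M { [L [S [M { [L [S [M x := expr]]] }]] ; [L [S [M x := expr]]]] }]]

11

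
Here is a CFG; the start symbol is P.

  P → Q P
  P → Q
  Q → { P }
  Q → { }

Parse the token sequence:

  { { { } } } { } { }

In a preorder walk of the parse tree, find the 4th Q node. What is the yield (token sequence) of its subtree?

{ }

[P [Q { [P [Q { [P [Q { }]] }]] }] [P [Q { }] [P [Q { }]]]]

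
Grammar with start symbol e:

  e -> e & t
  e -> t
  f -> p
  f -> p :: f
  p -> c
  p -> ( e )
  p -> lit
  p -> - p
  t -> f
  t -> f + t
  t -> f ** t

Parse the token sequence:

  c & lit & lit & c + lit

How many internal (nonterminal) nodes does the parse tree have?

19

[e [e [e [e [t [f [p c]]]] & [t [f [p lit]]]] & [t [f [p lit]]]] & [t [f [p c]] + [t [f [p lit]]]]]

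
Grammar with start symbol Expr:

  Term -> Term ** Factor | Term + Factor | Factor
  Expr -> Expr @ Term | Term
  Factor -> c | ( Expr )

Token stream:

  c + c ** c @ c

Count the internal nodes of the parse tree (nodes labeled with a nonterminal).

10

[Expr [Expr [Term [Term [Term [Factor c]] + [Factor c]] ** [Factor c]]] @ [Term [Factor c]]]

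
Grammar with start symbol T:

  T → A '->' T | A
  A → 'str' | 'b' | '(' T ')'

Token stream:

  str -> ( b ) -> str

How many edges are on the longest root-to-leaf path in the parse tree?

5

[T [A str] -> [T [A ( [T [A b]] )] -> [T [A str]]]]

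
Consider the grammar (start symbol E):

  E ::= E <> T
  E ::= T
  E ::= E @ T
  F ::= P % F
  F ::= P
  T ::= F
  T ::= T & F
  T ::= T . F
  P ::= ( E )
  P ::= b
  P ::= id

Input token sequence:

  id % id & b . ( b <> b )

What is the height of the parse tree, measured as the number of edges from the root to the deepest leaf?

9

[E [T [T [T [F [P id] % [F [P id]]]] & [F [P b]]] . [F [P ( [E [E [T [F [P b]]]] <> [T [F [P b]]]] )]]]]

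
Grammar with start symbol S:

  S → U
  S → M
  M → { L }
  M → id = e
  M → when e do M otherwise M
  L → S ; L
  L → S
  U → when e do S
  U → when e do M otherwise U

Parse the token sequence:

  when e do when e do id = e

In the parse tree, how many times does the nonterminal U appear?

[S [U when e do [S [U when e do [S [M id = e]]]]]]

2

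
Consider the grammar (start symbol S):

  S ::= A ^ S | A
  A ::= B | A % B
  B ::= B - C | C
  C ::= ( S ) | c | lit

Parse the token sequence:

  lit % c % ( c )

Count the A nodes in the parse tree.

[S [A [A [A [B [C lit]]] % [B [C c]]] % [B [C ( [S [A [B [C c]]]] )]]]]

4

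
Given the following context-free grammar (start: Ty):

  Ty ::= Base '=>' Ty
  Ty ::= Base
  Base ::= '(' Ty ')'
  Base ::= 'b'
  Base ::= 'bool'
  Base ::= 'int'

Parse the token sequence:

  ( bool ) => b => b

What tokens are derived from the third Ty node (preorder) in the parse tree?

[Ty [Base ( [Ty [Base bool]] )] => [Ty [Base b] => [Ty [Base b]]]]

b => b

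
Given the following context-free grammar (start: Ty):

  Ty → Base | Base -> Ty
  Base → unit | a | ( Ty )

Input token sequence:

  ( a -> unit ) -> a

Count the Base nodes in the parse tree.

4

[Ty [Base ( [Ty [Base a] -> [Ty [Base unit]]] )] -> [Ty [Base a]]]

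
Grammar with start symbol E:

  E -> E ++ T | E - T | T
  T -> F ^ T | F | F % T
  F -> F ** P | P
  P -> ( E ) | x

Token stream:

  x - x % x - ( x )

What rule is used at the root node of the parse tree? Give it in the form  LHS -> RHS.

E -> E - T

[E [E [E [T [F [P x]]]] - [T [F [P x]] % [T [F [P x]]]]] - [T [F [P ( [E [T [F [P x]]]] )]]]]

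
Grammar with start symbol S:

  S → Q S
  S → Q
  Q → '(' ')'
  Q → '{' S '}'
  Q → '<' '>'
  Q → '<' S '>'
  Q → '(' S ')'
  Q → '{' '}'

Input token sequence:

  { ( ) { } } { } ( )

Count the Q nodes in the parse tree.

5

[S [Q { [S [Q ( )] [S [Q { }]]] }] [S [Q { }] [S [Q ( )]]]]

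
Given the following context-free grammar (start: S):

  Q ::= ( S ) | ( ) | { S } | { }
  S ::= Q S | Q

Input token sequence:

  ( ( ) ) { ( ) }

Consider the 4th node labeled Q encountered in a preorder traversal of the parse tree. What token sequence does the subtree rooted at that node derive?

( )

[S [Q ( [S [Q ( )]] )] [S [Q { [S [Q ( )]] }]]]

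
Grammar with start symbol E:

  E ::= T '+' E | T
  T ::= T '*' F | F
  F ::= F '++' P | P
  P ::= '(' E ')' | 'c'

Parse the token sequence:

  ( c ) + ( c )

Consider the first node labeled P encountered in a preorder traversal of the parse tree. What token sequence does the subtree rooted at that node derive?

[E [T [F [P ( [E [T [F [P c]]]] )]]] + [E [T [F [P ( [E [T [F [P c]]]] )]]]]]

( c )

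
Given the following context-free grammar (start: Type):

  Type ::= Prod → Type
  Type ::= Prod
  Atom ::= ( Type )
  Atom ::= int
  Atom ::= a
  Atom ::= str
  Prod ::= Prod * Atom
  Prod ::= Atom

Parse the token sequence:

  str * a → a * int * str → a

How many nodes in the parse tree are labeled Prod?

6

[Type [Prod [Prod [Atom str]] * [Atom a]] → [Type [Prod [Prod [Prod [Atom a]] * [Atom int]] * [Atom str]] → [Type [Prod [Atom a]]]]]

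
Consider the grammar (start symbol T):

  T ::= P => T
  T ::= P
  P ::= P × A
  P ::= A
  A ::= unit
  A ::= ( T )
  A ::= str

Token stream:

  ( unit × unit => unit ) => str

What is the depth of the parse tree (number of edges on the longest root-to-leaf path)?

[T [P [A ( [T [P [P [A unit]] × [A unit]] => [T [P [A unit]]]] )]] => [T [P [A str]]]]

7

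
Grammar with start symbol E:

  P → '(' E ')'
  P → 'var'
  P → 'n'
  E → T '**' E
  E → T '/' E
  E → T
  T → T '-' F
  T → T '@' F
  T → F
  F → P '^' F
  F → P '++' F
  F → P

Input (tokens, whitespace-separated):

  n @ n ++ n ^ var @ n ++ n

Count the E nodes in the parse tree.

[E [T [T [T [F [P n]]] @ [F [P n] ++ [F [P n] ^ [F [P var]]]]] @ [F [P n] ++ [F [P n]]]]]

1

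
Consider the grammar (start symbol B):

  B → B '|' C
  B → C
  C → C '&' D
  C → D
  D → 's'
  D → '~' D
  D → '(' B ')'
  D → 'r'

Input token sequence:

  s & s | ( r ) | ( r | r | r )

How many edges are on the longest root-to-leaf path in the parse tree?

8

[B [B [B [C [C [D s]] & [D s]]] | [C [D ( [B [C [D r]]] )]]] | [C [D ( [B [B [B [C [D r]]] | [C [D r]]] | [C [D r]]] )]]]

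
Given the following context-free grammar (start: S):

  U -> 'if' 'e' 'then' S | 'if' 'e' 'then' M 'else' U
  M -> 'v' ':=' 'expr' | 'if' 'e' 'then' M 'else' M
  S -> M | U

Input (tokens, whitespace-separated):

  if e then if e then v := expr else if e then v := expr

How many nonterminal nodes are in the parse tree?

[S [U if e then [S [U if e then [M v := expr] else [U if e then [S [M v := expr]]]]]]]

8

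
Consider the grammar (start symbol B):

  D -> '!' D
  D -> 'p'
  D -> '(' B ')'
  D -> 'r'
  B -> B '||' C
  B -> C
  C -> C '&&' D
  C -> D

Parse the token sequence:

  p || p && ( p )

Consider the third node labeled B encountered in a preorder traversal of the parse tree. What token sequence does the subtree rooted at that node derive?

p

[B [B [C [D p]]] || [C [C [D p]] && [D ( [B [C [D p]]] )]]]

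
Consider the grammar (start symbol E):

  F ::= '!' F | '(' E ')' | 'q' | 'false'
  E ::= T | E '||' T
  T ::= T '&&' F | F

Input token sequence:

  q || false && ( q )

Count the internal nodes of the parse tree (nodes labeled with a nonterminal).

[E [E [T [F q]]] || [T [T [F false]] && [F ( [E [T [F q]]] )]]]

11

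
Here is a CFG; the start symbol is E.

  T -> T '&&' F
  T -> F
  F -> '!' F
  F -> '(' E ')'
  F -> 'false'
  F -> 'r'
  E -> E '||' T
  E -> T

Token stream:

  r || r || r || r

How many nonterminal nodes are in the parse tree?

[E [E [E [E [T [F r]]] || [T [F r]]] || [T [F r]]] || [T [F r]]]

12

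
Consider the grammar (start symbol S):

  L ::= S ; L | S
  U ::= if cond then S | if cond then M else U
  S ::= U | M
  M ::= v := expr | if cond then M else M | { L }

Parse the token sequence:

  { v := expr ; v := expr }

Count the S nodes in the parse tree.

3

[S [M { [L [S [M v := expr]] ; [L [S [M v := expr]]]] }]]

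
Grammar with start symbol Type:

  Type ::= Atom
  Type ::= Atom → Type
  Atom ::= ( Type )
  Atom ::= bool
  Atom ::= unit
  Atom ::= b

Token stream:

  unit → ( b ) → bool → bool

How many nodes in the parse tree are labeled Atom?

[Type [Atom unit] → [Type [Atom ( [Type [Atom b]] )] → [Type [Atom bool] → [Type [Atom bool]]]]]

5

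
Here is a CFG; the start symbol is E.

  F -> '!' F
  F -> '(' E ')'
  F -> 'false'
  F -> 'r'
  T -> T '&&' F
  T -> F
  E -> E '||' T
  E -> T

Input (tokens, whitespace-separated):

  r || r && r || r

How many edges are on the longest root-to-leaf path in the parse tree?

5

[E [E [E [T [F r]]] || [T [T [F r]] && [F r]]] || [T [F r]]]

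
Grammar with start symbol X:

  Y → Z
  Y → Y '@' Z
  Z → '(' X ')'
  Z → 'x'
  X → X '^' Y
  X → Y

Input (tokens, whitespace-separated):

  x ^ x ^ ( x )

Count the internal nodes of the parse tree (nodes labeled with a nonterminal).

[X [X [X [Y [Z x]]] ^ [Y [Z x]]] ^ [Y [Z ( [X [Y [Z x]]] )]]]

12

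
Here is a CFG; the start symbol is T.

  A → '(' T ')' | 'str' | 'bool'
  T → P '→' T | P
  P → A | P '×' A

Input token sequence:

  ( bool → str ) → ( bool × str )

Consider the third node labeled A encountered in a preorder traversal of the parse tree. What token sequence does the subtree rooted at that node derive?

str

[T [P [A ( [T [P [A bool]] → [T [P [A str]]]] )]] → [T [P [A ( [T [P [P [A bool]] × [A str]]] )]]]]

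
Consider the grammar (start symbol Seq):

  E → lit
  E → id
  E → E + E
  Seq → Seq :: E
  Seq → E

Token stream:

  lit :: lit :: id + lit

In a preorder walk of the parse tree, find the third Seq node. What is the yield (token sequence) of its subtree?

lit

[Seq [Seq [Seq [E lit]] :: [E lit]] :: [E [E id] + [E lit]]]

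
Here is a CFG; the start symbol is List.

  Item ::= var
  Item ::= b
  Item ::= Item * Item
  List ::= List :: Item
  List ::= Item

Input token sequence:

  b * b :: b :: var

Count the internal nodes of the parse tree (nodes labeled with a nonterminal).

[List [List [List [Item [Item b] * [Item b]]] :: [Item b]] :: [Item var]]

8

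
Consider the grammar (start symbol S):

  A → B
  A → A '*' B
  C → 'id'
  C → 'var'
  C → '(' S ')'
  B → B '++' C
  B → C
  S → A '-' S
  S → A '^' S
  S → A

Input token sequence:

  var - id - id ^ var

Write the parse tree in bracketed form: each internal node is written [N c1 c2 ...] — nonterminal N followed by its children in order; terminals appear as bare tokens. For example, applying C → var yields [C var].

S
A - S
B - S
C - S
var - S
var - A - S
var - B - S
var - C - S
var - id - S
var - id - A ^ S
var - id - B ^ S
var - id - C ^ S
var - id - id ^ S
var - id - id ^ A
var - id - id ^ B
var - id - id ^ C
var - id - id ^ var

[S [A [B [C var]]] - [S [A [B [C id]]] - [S [A [B [C id]]] ^ [S [A [B [C var]]]]]]]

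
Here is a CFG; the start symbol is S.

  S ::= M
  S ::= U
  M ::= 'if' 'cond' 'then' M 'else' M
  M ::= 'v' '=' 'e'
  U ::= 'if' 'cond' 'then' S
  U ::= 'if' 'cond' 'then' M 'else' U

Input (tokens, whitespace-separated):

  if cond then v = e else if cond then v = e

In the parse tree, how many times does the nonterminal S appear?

[S [U if cond then [M v = e] else [U if cond then [S [M v = e]]]]]

2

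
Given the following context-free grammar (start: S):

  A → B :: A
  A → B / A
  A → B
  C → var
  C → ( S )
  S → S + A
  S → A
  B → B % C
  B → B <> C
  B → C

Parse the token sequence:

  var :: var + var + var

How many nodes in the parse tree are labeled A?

4

[S [S [S [A [B [C var]] :: [A [B [C var]]]]] + [A [B [C var]]]] + [A [B [C var]]]]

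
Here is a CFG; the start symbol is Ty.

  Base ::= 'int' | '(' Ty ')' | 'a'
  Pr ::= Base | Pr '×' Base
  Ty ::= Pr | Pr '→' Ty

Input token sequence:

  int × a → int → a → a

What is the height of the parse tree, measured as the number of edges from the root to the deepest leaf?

6

[Ty [Pr [Pr [Base int]] × [Base a]] → [Ty [Pr [Base int]] → [Ty [Pr [Base a]] → [Ty [Pr [Base a]]]]]]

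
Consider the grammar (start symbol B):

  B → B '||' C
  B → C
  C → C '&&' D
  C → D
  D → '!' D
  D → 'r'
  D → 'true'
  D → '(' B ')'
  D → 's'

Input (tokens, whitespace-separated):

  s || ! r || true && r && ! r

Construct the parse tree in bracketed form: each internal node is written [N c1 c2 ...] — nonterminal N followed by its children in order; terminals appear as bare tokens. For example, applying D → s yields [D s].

[B [B [B [C [D s]]] || [C [D ! [D r]]]] || [C [C [C [D true]] && [D r]] && [D ! [D r]]]]

B
B || C
B || C || C
C || C || C
D || C || C
s || C || C
s || D || C
s || ! D || C
s || ! r || C
s || ! r || C && D
s || ! r || C && D && D
s || ! r || D && D && D
s || ! r || true && D && D
s || ! r || true && r && D
s || ! r || true && r && ! D
s || ! r || true && r && ! r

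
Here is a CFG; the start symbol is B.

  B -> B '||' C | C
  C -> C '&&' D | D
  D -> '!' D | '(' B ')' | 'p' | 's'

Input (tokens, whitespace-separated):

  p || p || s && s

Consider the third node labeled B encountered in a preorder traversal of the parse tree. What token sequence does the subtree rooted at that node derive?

[B [B [B [C [D p]]] || [C [D p]]] || [C [C [D s]] && [D s]]]

p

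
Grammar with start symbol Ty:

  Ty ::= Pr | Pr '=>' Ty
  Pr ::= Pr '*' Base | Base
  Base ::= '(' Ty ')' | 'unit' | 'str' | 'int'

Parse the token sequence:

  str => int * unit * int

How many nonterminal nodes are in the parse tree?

[Ty [Pr [Base str]] => [Ty [Pr [Pr [Pr [Base int]] * [Base unit]] * [Base int]]]]

10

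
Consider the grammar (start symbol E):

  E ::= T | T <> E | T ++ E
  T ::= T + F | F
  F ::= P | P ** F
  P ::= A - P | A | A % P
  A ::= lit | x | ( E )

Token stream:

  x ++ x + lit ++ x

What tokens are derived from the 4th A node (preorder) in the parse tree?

x

[E [T [F [P [A x]]]] ++ [E [T [T [F [P [A x]]]] + [F [P [A lit]]]] ++ [E [T [F [P [A x]]]]]]]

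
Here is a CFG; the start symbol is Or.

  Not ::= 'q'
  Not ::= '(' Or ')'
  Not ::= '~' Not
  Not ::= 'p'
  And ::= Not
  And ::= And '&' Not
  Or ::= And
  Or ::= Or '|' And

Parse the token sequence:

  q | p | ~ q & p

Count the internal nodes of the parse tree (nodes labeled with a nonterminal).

12

[Or [Or [Or [And [Not q]]] | [And [Not p]]] | [And [And [Not ~ [Not q]]] & [Not p]]]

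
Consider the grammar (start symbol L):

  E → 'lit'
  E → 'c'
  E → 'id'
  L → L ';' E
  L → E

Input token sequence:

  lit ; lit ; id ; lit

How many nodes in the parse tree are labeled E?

[L [L [L [L [E lit]] ; [E lit]] ; [E id]] ; [E lit]]

4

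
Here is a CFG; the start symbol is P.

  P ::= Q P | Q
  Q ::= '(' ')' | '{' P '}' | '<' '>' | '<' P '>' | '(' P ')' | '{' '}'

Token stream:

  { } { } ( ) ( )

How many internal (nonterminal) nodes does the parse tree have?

8

[P [Q { }] [P [Q { }] [P [Q ( )] [P [Q ( )]]]]]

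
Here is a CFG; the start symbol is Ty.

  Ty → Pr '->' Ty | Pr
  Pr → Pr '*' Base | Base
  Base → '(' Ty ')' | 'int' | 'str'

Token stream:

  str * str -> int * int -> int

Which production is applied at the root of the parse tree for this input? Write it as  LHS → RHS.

Ty → Pr '->' Ty

[Ty [Pr [Pr [Base str]] * [Base str]] -> [Ty [Pr [Pr [Base int]] * [Base int]] -> [Ty [Pr [Base int]]]]]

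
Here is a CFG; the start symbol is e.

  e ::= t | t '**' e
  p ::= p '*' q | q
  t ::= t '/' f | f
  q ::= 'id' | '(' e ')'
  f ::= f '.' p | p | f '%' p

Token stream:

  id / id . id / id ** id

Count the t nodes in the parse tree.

[e [t [t [t [f [p [q id]]]] / [f [f [p [q id]]] . [p [q id]]]] / [f [p [q id]]]] ** [e [t [f [p [q id]]]]]]

4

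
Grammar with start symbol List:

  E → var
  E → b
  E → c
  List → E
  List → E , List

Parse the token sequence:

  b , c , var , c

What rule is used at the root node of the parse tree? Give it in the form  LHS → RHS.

[List [E b] , [List [E c] , [List [E var] , [List [E c]]]]]

List → E , List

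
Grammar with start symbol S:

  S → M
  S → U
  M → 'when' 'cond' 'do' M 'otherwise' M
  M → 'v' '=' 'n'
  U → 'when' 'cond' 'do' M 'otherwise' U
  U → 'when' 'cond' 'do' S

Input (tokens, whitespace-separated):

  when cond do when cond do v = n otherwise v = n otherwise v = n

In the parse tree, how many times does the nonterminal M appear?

5

[S [M when cond do [M when cond do [M v = n] otherwise [M v = n]] otherwise [M v = n]]]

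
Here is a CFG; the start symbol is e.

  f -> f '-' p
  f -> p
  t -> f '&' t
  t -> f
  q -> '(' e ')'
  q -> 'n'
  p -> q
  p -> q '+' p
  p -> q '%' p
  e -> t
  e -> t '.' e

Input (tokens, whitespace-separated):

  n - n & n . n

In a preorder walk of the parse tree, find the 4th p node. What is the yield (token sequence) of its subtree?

[e [t [f [f [p [q n]]] - [p [q n]]] & [t [f [p [q n]]]]] . [e [t [f [p [q n]]]]]]

n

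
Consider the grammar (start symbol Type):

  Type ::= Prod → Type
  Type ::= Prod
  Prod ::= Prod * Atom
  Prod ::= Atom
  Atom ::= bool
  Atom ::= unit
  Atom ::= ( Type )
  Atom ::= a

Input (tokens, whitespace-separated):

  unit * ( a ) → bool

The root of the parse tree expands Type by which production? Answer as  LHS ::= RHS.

[Type [Prod [Prod [Atom unit]] * [Atom ( [Type [Prod [Atom a]]] )]] → [Type [Prod [Atom bool]]]]

Type ::= Prod → Type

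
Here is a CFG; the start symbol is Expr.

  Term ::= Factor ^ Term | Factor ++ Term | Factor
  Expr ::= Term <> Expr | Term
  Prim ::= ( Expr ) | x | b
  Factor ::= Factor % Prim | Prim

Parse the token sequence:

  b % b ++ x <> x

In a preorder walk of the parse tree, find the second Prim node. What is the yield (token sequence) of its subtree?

b

[Expr [Term [Factor [Factor [Prim b]] % [Prim b]] ++ [Term [Factor [Prim x]]]] <> [Expr [Term [Factor [Prim x]]]]]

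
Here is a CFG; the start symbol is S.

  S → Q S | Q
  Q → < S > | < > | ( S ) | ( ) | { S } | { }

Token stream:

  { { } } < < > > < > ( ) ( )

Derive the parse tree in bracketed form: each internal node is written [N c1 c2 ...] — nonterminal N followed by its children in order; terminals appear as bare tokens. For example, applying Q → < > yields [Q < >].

[S [Q { [S [Q { }]] }] [S [Q < [S [Q < >]] >] [S [Q < >] [S [Q ( )] [S [Q ( )]]]]]]

S
Q S
{ S } S
{ Q } S
{ { } } S
{ { } } Q S
{ { } } < S > S
{ { } } < Q > S
{ { } } < < > > S
{ { } } < < > > Q S
{ { } } < < > > < > S
{ { } } < < > > < > Q S
{ { } } < < > > < > ( ) S
{ { } } < < > > < > ( ) Q
{ { } } < < > > < > ( ) ( )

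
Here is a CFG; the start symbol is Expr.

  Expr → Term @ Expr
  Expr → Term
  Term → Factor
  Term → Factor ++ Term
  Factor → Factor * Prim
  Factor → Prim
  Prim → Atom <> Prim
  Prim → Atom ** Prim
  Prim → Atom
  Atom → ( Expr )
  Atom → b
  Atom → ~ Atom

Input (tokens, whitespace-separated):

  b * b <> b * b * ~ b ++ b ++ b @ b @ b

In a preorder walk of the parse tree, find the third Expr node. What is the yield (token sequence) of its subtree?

[Expr [Term [Factor [Factor [Factor [Factor [Prim [Atom b]]] * [Prim [Atom b] <> [Prim [Atom b]]]] * [Prim [Atom b]]] * [Prim [Atom ~ [Atom b]]]] ++ [Term [Factor [Prim [Atom b]]] ++ [Term [Factor [Prim [Atom b]]]]]] @ [Expr [Term [Factor [Prim [Atom b]]]] @ [Expr [Term [Factor [Prim [Atom b]]]]]]]

b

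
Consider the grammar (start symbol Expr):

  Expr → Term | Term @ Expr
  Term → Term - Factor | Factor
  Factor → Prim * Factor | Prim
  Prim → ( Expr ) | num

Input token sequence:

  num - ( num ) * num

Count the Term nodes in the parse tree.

[Expr [Term [Term [Factor [Prim num]]] - [Factor [Prim ( [Expr [Term [Factor [Prim num]]]] )] * [Factor [Prim num]]]]]

3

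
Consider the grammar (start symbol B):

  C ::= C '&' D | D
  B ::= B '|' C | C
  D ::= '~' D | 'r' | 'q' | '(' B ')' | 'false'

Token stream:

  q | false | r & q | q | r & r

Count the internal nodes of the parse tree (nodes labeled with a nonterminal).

19

[B [B [B [B [B [C [D q]]] | [C [D false]]] | [C [C [D r]] & [D q]]] | [C [D q]]] | [C [C [D r]] & [D r]]]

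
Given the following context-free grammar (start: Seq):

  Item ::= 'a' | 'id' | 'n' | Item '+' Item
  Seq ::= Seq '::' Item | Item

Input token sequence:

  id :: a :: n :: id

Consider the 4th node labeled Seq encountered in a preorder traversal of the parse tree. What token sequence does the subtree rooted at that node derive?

id

[Seq [Seq [Seq [Seq [Item id]] :: [Item a]] :: [Item n]] :: [Item id]]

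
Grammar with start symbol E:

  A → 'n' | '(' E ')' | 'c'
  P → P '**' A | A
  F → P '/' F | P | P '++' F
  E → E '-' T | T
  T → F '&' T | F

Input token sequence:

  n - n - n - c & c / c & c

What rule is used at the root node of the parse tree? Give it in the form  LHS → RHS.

E → E '-' T

[E [E [E [E [T [F [P [A n]]]]] - [T [F [P [A n]]]]] - [T [F [P [A n]]]]] - [T [F [P [A c]]] & [T [F [P [A c]] / [F [P [A c]]]] & [T [F [P [A c]]]]]]]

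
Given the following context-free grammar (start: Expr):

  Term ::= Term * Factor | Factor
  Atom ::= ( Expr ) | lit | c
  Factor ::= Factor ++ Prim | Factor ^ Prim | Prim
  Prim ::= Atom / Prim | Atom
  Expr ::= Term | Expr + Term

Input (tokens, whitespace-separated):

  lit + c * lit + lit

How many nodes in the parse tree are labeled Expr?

3

[Expr [Expr [Expr [Term [Factor [Prim [Atom lit]]]]] + [Term [Term [Factor [Prim [Atom c]]]] * [Factor [Prim [Atom lit]]]]] + [Term [Factor [Prim [Atom lit]]]]]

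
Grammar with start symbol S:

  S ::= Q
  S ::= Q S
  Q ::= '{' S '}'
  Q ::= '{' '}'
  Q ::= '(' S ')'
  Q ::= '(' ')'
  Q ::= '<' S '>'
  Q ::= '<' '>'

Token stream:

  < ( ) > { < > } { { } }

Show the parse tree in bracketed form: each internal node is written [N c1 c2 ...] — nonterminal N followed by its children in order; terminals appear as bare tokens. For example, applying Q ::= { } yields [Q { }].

[S [Q < [S [Q ( )]] >] [S [Q { [S [Q < >]] }] [S [Q { [S [Q { }]] }]]]]

S
Q S
< S > S
< Q > S
< ( ) > S
< ( ) > Q S
< ( ) > { S } S
< ( ) > { Q } S
< ( ) > { < > } S
< ( ) > { < > } Q
< ( ) > { < > } { S }
< ( ) > { < > } { Q }
< ( ) > { < > } { { } }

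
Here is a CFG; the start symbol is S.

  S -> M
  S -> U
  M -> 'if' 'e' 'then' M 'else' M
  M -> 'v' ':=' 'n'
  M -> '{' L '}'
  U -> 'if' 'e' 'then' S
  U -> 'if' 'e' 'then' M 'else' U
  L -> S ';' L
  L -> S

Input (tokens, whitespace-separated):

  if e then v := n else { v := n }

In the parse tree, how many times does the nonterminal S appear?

[S [M if e then [M v := n] else [M { [L [S [M v := n]]] }]]]

2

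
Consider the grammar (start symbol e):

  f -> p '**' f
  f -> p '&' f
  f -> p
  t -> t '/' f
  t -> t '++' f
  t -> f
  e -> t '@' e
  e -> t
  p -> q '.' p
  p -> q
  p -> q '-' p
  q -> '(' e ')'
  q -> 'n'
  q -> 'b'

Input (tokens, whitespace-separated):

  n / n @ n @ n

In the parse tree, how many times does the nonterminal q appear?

[e [t [t [f [p [q n]]]] / [f [p [q n]]]] @ [e [t [f [p [q n]]]] @ [e [t [f [p [q n]]]]]]]

4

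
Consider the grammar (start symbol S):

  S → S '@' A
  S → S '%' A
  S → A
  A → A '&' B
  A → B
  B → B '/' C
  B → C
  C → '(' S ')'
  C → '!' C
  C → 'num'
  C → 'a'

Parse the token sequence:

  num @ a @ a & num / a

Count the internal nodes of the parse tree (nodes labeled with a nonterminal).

17

[S [S [S [A [B [C num]]]] @ [A [B [C a]]]] @ [A [A [B [C a]]] & [B [B [C num]] / [C a]]]]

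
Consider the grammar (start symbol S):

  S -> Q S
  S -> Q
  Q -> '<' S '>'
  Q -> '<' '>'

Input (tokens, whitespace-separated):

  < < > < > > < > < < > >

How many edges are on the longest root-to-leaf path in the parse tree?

[S [Q < [S [Q < >] [S [Q < >]]] >] [S [Q < >] [S [Q < [S [Q < >]] >]]]]

6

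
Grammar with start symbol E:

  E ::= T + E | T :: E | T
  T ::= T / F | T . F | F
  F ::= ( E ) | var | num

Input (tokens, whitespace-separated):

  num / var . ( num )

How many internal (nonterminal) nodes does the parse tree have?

10

[E [T [T [T [F num]] / [F var]] . [F ( [E [T [F num]]] )]]]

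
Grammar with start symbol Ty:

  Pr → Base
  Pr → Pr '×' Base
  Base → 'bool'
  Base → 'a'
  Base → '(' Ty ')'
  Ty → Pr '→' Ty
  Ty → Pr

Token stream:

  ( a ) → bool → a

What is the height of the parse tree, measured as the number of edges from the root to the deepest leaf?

[Ty [Pr [Base ( [Ty [Pr [Base a]]] )]] → [Ty [Pr [Base bool]] → [Ty [Pr [Base a]]]]]

6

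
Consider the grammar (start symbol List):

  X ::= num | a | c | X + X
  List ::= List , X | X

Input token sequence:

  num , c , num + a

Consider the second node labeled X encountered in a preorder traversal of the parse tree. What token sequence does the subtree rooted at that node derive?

c

[List [List [List [X num]] , [X c]] , [X [X num] + [X a]]]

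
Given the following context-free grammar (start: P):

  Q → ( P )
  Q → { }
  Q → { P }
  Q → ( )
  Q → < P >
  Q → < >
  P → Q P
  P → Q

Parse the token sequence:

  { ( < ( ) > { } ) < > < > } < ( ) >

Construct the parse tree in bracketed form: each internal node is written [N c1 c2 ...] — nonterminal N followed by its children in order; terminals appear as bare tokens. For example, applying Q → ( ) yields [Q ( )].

P
Q P
{ P } P
{ Q P } P
{ ( P ) P } P
{ ( Q P ) P } P
{ ( < P > P ) P } P
{ ( < Q > P ) P } P
{ ( < ( ) > P ) P } P
{ ( < ( ) > Q ) P } P
{ ( < ( ) > { } ) P } P
{ ( < ( ) > { } ) Q P } P
{ ( < ( ) > { } ) < > P } P
{ ( < ( ) > { } ) < > Q } P
{ ( < ( ) > { } ) < > < > } P
{ ( < ( ) > { } ) < > < > } Q
{ ( < ( ) > { } ) < > < > } < P >
{ ( < ( ) > { } ) < > < > } < Q >
{ ( < ( ) > { } ) < > < > } < ( ) >

[P [Q { [P [Q ( [P [Q < [P [Q ( )]] >] [P [Q { }]]] )] [P [Q < >] [P [Q < >]]]] }] [P [Q < [P [Q ( )]] >]]]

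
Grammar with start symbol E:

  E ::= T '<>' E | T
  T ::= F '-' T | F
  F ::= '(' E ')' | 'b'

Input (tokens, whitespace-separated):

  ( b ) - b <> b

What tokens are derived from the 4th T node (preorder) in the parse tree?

[E [T [F ( [E [T [F b]]] )] - [T [F b]]] <> [E [T [F b]]]]

b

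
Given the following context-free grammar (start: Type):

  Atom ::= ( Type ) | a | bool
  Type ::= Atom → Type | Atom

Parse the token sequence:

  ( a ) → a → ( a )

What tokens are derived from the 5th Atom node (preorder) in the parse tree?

[Type [Atom ( [Type [Atom a]] )] → [Type [Atom a] → [Type [Atom ( [Type [Atom a]] )]]]]

a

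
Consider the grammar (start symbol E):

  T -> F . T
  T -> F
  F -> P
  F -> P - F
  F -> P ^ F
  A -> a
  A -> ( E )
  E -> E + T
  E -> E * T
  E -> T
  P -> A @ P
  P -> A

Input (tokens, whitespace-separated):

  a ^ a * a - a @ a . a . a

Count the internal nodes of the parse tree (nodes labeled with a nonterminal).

26

[E [E [T [F [P [A a]] ^ [F [P [A a]]]]]] * [T [F [P [A a]] - [F [P [A a] @ [P [A a]]]]] . [T [F [P [A a]]] . [T [F [P [A a]]]]]]]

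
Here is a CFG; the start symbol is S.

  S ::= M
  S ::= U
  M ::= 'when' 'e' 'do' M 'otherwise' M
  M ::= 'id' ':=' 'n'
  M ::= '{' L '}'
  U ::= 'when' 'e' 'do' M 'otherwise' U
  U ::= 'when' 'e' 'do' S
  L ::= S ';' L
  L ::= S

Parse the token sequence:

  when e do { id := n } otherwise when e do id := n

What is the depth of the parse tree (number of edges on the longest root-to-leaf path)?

[S [U when e do [M { [L [S [M id := n]]] }] otherwise [U when e do [S [M id := n]]]]]

6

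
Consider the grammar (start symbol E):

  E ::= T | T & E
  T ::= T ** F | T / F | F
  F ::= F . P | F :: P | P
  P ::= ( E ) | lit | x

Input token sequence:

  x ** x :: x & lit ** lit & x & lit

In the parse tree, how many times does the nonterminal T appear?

[E [T [T [F [P x]]] ** [F [F [P x]] :: [P x]]] & [E [T [T [F [P lit]]] ** [F [P lit]]] & [E [T [F [P x]]] & [E [T [F [P lit]]]]]]]

6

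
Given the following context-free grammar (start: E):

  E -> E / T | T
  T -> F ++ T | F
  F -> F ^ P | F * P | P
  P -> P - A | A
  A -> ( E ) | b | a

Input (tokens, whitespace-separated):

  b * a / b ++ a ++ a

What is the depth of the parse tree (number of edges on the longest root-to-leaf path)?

7

[E [E [T [F [F [P [A b]]] * [P [A a]]]]] / [T [F [P [A b]]] ++ [T [F [P [A a]]] ++ [T [F [P [A a]]]]]]]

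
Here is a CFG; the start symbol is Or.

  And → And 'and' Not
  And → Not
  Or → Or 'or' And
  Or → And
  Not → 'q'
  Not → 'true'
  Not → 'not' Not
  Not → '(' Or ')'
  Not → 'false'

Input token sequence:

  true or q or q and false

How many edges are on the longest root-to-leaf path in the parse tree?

5

[Or [Or [Or [And [Not true]]] or [And [Not q]]] or [And [And [Not q]] and [Not false]]]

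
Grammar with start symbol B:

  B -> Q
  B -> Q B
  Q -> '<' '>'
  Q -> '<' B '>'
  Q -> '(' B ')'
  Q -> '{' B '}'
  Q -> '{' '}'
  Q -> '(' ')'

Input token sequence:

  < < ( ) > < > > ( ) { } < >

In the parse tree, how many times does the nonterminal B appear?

7

[B [Q < [B [Q < [B [Q ( )]] >] [B [Q < >]]] >] [B [Q ( )] [B [Q { }] [B [Q < >]]]]]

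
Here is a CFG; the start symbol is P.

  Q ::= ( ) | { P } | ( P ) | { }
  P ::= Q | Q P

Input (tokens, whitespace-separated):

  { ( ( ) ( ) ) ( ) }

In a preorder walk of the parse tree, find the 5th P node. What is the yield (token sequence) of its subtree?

( )

[P [Q { [P [Q ( [P [Q ( )] [P [Q ( )]]] )] [P [Q ( )]]] }]]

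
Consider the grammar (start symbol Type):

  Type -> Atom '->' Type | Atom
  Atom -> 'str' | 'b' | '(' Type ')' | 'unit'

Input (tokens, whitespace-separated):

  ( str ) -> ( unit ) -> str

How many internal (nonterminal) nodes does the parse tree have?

[Type [Atom ( [Type [Atom str]] )] -> [Type [Atom ( [Type [Atom unit]] )] -> [Type [Atom str]]]]

10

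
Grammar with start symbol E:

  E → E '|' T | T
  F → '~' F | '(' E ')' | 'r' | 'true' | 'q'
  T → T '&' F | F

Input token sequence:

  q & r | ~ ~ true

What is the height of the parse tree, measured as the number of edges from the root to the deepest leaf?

5

[E [E [T [T [F q]] & [F r]]] | [T [F ~ [F ~ [F true]]]]]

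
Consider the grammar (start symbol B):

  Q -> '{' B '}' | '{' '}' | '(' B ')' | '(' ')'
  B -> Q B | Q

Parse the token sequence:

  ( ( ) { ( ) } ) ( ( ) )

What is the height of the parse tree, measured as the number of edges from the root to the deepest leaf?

7

[B [Q ( [B [Q ( )] [B [Q { [B [Q ( )]] }]]] )] [B [Q ( [B [Q ( )]] )]]]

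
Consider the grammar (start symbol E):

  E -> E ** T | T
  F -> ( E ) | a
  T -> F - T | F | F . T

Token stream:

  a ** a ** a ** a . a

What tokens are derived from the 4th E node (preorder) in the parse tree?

a

[E [E [E [E [T [F a]]] ** [T [F a]]] ** [T [F a]]] ** [T [F a] . [T [F a]]]]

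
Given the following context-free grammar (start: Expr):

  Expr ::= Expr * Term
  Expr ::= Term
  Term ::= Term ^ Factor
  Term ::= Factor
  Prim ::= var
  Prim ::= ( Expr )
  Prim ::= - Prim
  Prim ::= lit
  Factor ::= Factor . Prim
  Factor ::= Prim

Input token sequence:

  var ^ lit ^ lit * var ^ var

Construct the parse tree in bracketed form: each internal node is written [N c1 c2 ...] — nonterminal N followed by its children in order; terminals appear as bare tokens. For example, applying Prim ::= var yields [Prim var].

[Expr [Expr [Term [Term [Term [Factor [Prim var]]] ^ [Factor [Prim lit]]] ^ [Factor [Prim lit]]]] * [Term [Term [Factor [Prim var]]] ^ [Factor [Prim var]]]]

Expr
Expr * Term
Term * Term
Term ^ Factor * Term
Term ^ Factor ^ Factor * Term
Factor ^ Factor ^ Factor * Term
Prim ^ Factor ^ Factor * Term
var ^ Factor ^ Factor * Term
var ^ Prim ^ Factor * Term
var ^ lit ^ Factor * Term
var ^ lit ^ Prim * Term
var ^ lit ^ lit * Term
var ^ lit ^ lit * Term ^ Factor
var ^ lit ^ lit * Factor ^ Factor
var ^ lit ^ lit * Prim ^ Factor
var ^ lit ^ lit * var ^ Factor
var ^ lit ^ lit * var ^ Prim
var ^ lit ^ lit * var ^ var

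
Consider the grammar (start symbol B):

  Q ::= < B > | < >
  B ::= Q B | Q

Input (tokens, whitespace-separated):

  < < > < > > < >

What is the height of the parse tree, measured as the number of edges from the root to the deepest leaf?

[B [Q < [B [Q < >] [B [Q < >]]] >] [B [Q < >]]]

5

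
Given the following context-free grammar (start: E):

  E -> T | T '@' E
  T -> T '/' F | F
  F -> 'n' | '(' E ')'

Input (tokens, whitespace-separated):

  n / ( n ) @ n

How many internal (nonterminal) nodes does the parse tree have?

11

[E [T [T [F n]] / [F ( [E [T [F n]]] )]] @ [E [T [F n]]]]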